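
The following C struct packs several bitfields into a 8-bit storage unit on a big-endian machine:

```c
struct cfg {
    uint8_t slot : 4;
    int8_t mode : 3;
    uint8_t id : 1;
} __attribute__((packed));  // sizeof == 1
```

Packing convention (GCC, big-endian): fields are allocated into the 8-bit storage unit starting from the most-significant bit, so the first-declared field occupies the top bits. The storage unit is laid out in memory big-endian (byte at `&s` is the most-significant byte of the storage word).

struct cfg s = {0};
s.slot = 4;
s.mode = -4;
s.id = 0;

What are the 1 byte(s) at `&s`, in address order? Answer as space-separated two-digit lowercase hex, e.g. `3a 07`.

48

slot:4 = 4 → 0x4 << 4 → word 0x40
mode:3 = -4 → 0x4 << 1 → word 0x48
id:1 = 0 → 0x0 << 0 → word 0x48
word = 0x48 → big-endian bytes:
  [0]=0x48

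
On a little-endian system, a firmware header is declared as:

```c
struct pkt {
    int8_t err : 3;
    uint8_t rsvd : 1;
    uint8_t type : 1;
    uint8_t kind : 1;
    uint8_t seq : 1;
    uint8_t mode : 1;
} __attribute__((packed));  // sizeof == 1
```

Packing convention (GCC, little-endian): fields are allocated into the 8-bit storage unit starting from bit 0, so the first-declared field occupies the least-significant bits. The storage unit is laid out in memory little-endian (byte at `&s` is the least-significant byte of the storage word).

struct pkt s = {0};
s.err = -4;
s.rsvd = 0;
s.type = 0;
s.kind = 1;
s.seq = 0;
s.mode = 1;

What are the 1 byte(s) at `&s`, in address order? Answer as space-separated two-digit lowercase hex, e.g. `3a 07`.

err (3b) val=-4 bits=0x4 at bit 0: 0x04
rsvd (1b) val=0 bits=0x0 at bit 3: 0x04
type (1b) val=0 bits=0x0 at bit 4: 0x04
kind (1b) val=1 bits=0x1 at bit 5: 0x24
seq (1b) val=0 bits=0x0 at bit 6: 0x24
mode (1b) val=1 bits=0x1 at bit 7: 0xa4
word = 0xa4 → little-endian bytes:
  [0]=0xa4

a4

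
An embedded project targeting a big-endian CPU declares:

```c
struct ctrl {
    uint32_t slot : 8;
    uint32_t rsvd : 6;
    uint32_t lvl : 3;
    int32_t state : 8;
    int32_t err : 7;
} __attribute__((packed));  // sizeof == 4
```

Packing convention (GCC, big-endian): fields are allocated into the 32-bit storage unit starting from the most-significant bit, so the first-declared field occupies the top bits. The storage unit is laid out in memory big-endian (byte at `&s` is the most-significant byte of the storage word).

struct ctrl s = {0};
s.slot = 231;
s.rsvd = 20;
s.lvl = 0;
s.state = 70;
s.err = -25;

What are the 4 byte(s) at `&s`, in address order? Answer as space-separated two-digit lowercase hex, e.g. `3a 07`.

slot (8b) val=231 bits=0xe7 at bit 24: 0xe7000000
rsvd (6b) val=20 bits=0x14 at bit 18: 0xe7500000
lvl (3b) val=0 bits=0x0 at bit 15: 0xe7500000
state (8b) val=70 bits=0x46 at bit 7: 0xe7502300
err (7b) val=-25 bits=0x67 at bit 0: 0xe7502367
word = 0xe7502367 → big-endian bytes:
  [0]=0xe7  [1]=0x50  [2]=0x23  [3]=0x67

e7 50 23 67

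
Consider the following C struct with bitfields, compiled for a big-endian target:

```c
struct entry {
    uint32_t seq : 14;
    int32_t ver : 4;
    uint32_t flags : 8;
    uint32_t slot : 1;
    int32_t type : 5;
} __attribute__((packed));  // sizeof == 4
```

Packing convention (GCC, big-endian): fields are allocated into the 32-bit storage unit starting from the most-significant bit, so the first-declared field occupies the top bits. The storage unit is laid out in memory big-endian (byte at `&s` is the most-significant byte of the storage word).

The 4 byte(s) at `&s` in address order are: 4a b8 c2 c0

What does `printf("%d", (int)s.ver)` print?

[0]=0x4a [1]=0xb8 [2]=0xc2 [3]=0xc0 (big-endian) → word 0x4ab8c2c0
seq:14 @ bit 18 → (0x4ab8c2c0>>18)&0x3fff = 0x12ae
ver:4 @ bit 14 → (0x4ab8c2c0>>14)&0xf = 0x3  ←
flags:8 @ bit 6 → (0x4ab8c2c0>>6)&0xff = 0xb
slot:1 @ bit 5 → (0x4ab8c2c0>>5)&0x1 = 0x0
type:5 @ bit 0 → (0x4ab8c2c0>>0)&0x1f = 0x0
ver signed 4b, MSB=0: value = 3

3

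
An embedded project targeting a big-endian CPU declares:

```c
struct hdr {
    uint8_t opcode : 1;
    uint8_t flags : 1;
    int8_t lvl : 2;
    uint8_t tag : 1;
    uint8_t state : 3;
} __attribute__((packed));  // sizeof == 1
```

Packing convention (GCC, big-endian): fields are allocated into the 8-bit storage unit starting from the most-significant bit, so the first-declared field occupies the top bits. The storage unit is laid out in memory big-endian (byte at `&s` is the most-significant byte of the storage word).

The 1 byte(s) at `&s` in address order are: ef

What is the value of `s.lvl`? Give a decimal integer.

-2

[0]=0xef (big-endian) → word 0xef
opcode:1 @ bit 7 → (0xef>>7)&0x1 = 0x1
flags:1 @ bit 6 → (0xef>>6)&0x1 = 0x1
lvl:2 @ bit 4 → (0xef>>4)&0x3 = 0x2  ←
tag:1 @ bit 3 → (0xef>>3)&0x1 = 0x1
state:3 @ bit 0 → (0xef>>0)&0x7 = 0x7
lvl signed 2b, MSB=1: 2 - 4 = -2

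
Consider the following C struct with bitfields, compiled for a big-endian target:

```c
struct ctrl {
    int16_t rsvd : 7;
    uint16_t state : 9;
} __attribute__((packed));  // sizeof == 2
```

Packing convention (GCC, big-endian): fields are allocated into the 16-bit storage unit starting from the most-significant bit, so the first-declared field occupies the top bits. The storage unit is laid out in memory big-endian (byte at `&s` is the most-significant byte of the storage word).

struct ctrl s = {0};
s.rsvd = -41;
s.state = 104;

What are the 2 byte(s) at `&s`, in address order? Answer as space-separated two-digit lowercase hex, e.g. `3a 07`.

ae 68

rsvd:7 = -41 → 0x57 << 9 → word 0xae00
state:9 = 104 → 0x68 << 0 → word 0xae68
word = 0xae68 → big-endian bytes:
  [0]=0xae  [1]=0x68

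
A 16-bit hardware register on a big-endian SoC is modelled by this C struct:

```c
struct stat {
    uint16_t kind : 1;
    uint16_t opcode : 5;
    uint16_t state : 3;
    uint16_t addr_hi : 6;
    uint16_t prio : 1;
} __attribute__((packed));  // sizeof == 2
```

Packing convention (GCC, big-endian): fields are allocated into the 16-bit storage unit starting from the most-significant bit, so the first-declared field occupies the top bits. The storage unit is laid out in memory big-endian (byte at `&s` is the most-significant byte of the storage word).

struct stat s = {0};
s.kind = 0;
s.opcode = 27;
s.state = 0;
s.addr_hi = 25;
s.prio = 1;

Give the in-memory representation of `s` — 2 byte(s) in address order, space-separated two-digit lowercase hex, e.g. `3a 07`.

kind:1 = 0 → 0x0 << 15 → word 0x0000
opcode:5 = 27 → 0x1b << 10 → word 0x6c00
state:3 = 0 → 0x0 << 7 → word 0x6c00
addr_hi:6 = 25 → 0x19 << 1 → word 0x6c32
prio:1 = 1 → 0x1 << 0 → word 0x6c33
word = 0x6c33 → big-endian bytes:
  [0]=0x6c  [1]=0x33

6c 33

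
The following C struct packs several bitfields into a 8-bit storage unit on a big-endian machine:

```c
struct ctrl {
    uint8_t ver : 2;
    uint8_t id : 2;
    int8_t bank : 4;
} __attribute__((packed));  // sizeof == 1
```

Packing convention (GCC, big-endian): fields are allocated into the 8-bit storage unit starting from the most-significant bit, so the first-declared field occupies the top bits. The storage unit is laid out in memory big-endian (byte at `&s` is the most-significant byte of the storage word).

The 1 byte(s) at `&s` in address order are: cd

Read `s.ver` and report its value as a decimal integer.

3

[0]=0xcd (big-endian) → word 0xcd
ver [6+:2] = (word>>6) & 0x3 = 3  ←
id [4+:2] = (word>>4) & 0x3 = 0
bank [0+:4] = (word>>0) & 0xf = 13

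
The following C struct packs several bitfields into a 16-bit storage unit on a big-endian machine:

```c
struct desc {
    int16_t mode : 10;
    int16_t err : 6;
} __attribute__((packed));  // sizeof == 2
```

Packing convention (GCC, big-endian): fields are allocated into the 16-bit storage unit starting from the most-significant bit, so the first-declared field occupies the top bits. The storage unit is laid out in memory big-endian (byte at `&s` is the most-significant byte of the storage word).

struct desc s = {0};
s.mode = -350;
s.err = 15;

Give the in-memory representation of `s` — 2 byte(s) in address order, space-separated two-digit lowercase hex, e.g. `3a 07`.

mode:10 = -350 → 0x2a2 << 6 → word 0xa880
err:6 = 15 → 0xf << 0 → word 0xa88f
word = 0xa88f → big-endian bytes:
  [0]=0xa8  [1]=0x8f

a8 8f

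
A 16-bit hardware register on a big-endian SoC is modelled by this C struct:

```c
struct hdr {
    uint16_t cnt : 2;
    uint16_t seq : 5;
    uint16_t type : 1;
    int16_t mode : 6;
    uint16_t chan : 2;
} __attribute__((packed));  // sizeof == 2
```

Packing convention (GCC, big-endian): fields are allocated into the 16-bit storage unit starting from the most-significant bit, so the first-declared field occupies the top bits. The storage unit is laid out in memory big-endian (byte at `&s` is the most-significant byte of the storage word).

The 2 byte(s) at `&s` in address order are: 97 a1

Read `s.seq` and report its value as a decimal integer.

11

[0]=0x97 [1]=0xa1 (big-endian) → word 0x97a1
cnt [14+:2] = (word>>14) & 0x3 = 2
seq [9+:5] = (word>>9) & 0x1f = 11  ←
type [8+:1] = (word>>8) & 0x1 = 1
mode [2+:6] = (word>>2) & 0x3f = 40
chan [0+:2] = (word>>0) & 0x3 = 1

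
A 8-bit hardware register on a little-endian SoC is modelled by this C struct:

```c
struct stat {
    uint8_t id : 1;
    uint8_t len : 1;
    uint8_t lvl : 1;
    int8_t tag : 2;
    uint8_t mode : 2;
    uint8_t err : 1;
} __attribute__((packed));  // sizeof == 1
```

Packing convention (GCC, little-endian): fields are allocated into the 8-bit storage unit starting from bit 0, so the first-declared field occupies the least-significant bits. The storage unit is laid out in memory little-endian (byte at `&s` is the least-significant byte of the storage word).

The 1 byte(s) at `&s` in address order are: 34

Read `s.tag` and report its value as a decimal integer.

[0]=0x34 (little-endian) → word 0x34
id:1 @ bit 0 → (0x34>>0)&0x1 = 0x0
len:1 @ bit 1 → (0x34>>1)&0x1 = 0x0
lvl:1 @ bit 2 → (0x34>>2)&0x1 = 0x1
tag:2 @ bit 3 → (0x34>>3)&0x3 = 0x2  ←
mode:2 @ bit 5 → (0x34>>5)&0x3 = 0x1
err:1 @ bit 7 → (0x34>>7)&0x1 = 0x0
tag signed 2b, MSB=1: 2 - 4 = -2

-2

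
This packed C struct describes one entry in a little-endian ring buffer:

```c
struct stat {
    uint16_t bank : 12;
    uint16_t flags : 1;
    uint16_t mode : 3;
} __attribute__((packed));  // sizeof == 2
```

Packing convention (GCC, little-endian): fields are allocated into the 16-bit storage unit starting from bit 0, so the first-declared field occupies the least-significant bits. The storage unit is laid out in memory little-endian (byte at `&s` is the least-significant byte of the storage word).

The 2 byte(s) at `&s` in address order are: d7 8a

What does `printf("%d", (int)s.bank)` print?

[0]=0xd7 [1]=0x8a (little-endian) → word 0x8ad7
bank:12 @ bit 0 → (0x8ad7>>0)&0xfff = 0xad7  ←
flags:1 @ bit 12 → (0x8ad7>>12)&0x1 = 0x0
mode:3 @ bit 13 → (0x8ad7>>13)&0x7 = 0x4

2775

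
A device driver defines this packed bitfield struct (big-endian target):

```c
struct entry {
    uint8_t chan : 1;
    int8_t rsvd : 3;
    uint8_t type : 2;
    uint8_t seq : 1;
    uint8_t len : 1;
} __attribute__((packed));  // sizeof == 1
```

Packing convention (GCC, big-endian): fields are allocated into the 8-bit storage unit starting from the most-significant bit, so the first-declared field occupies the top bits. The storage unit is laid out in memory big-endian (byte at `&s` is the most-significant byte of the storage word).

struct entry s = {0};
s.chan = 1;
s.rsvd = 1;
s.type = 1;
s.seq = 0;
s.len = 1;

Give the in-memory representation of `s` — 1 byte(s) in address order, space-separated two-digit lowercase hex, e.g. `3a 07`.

95

chan:1 = 1 → 0x1 << 7 → word 0x80
rsvd:3 = 1 → 0x1 << 4 → word 0x90
type:2 = 1 → 0x1 << 2 → word 0x94
seq:1 = 0 → 0x0 << 1 → word 0x94
len:1 = 1 → 0x1 << 0 → word 0x95
word = 0x95 → big-endian bytes:
  [0]=0x95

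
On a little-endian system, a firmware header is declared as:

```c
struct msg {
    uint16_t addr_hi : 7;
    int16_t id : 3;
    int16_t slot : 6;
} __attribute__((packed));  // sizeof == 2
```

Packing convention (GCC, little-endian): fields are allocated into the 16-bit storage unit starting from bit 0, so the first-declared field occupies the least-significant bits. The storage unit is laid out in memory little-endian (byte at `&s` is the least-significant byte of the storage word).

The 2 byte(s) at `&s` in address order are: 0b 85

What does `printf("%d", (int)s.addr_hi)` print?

11

[0]=0x0b [1]=0x85 (little-endian) → word 0x850b
addr_hi:7 @ bit 0 → (0x850b>>0)&0x7f = 0xb  ←
id:3 @ bit 7 → (0x850b>>7)&0x7 = 0x2
slot:6 @ bit 10 → (0x850b>>10)&0x3f = 0x21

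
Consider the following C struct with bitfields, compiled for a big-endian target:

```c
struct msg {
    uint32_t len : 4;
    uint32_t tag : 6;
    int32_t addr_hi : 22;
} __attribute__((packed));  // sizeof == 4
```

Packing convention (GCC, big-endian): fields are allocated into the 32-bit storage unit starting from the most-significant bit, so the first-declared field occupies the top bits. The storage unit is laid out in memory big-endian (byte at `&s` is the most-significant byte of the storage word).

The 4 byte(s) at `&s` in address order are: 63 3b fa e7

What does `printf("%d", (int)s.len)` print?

6

[0]=0x63 [1]=0x3b [2]=0xfa [3]=0xe7 (big-endian) → word 0x633bfae7
len:4 @ bit 28 → (0x633bfae7>>28)&0xf = 0x6  ←
tag:6 @ bit 22 → (0x633bfae7>>22)&0x3f = 0xc
addr_hi:22 @ bit 0 → (0x633bfae7>>0)&0x3fffff = 0x3bfae7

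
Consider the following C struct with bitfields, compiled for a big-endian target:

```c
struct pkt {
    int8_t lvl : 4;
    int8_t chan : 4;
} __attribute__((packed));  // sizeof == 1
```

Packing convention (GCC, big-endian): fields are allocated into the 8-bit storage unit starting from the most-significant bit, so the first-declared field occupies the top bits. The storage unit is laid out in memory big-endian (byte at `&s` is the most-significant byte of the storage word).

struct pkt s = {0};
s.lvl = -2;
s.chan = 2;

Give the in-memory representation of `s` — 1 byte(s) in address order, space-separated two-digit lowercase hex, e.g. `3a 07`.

e2

lvl:4 = -2 → 0xe << 4 → word 0xe0
chan:4 = 2 → 0x2 << 0 → word 0xe2
word = 0xe2 → big-endian bytes:
  [0]=0xe2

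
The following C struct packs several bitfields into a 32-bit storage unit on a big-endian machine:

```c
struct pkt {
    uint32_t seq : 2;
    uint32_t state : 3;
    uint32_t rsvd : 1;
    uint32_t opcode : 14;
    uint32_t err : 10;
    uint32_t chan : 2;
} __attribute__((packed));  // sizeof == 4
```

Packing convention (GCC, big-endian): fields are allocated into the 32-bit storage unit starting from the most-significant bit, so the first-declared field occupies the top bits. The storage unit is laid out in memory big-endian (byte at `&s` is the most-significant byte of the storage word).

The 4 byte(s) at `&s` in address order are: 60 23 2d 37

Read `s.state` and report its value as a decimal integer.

[0]=0x60 [1]=0x23 [2]=0x2d [3]=0x37 (big-endian) → word 0x60232d37
seq:2 @ bit 30 → (0x60232d37>>30)&0x3 = 0x1
state:3 @ bit 27 → (0x60232d37>>27)&0x7 = 0x4  ←
rsvd:1 @ bit 26 → (0x60232d37>>26)&0x1 = 0x0
opcode:14 @ bit 12 → (0x60232d37>>12)&0x3fff = 0x232
err:10 @ bit 2 → (0x60232d37>>2)&0x3ff = 0x34d
chan:2 @ bit 0 → (0x60232d37>>0)&0x3 = 0x3

4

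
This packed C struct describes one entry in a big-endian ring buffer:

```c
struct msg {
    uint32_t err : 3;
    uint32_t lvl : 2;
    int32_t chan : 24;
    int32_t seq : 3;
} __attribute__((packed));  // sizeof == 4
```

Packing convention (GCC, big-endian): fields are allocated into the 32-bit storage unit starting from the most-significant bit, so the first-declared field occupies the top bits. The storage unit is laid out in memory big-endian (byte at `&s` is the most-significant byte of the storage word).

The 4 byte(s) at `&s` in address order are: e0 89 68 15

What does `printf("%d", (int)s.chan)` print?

1125634

[0]=0xe0 [1]=0x89 [2]=0x68 [3]=0x15 (big-endian) → word 0xe0896815
err [29+:3] = (word>>29) & 0x7 = 7
lvl [27+:2] = (word>>27) & 0x3 = 0
chan [3+:24] = (word>>3) & 0xffffff = 1125634  ←
seq [0+:3] = (word>>0) & 0x7 = 5
chan signed 24b, MSB=0: value = 1125634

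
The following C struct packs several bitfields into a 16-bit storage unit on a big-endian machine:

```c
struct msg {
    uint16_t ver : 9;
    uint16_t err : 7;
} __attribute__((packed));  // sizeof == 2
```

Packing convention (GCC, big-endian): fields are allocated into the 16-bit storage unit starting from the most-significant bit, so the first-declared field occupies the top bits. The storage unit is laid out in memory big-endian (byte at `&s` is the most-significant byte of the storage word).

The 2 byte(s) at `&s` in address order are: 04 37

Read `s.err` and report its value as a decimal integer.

[0]=0x04 [1]=0x37 (big-endian) → word 0x0437
ver:9 @ bit 7 → (0x0437>>7)&0x1ff = 0x8
err:7 @ bit 0 → (0x0437>>0)&0x7f = 0x37  ←

55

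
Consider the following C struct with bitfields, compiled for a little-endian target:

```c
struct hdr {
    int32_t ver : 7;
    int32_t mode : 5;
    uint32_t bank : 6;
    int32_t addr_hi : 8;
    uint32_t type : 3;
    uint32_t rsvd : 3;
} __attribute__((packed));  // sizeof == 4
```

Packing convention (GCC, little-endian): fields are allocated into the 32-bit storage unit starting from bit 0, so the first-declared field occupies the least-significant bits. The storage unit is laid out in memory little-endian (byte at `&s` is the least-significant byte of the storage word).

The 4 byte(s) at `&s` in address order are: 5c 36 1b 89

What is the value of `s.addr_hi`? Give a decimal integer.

[0]=0x5c [1]=0x36 [2]=0x1b [3]=0x89 (little-endian) → word 0x891b365c
ver [0+:7] = (word>>0) & 0x7f = 92
mode [7+:5] = (word>>7) & 0x1f = 12
bank [12+:6] = (word>>12) & 0x3f = 51
addr_hi [18+:8] = (word>>18) & 0xff = 70  ←
type [26+:3] = (word>>26) & 0x7 = 2
rsvd [29+:3] = (word>>29) & 0x7 = 4
addr_hi signed 8b, MSB=0: value = 70

70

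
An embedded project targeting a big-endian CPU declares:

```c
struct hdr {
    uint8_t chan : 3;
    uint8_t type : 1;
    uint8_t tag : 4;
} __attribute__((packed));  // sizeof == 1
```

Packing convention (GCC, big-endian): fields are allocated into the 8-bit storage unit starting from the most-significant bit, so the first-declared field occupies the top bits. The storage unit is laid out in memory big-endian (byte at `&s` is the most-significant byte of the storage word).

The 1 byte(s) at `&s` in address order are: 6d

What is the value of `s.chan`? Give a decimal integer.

3

[0]=0x6d (big-endian) → word 0x6d
chan:3 @ bit 5 → (0x6d>>5)&0x7 = 0x3  ←
type:1 @ bit 4 → (0x6d>>4)&0x1 = 0x0
tag:4 @ bit 0 → (0x6d>>0)&0xf = 0xd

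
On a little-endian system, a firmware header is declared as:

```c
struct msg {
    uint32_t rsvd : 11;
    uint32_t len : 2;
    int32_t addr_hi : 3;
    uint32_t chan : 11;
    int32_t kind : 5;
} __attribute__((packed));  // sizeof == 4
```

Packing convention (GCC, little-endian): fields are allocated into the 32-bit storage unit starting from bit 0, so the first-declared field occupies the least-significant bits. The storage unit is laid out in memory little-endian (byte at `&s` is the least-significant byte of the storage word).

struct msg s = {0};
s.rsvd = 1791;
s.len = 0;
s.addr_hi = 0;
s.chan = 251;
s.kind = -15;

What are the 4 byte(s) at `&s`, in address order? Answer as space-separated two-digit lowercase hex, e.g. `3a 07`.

ff 06 fb 88

[0+:11] rsvd=1791 & 0x7ff = 0x6ff; word=0x000006ff
[11+:2] len=0 & 0x3 = 0x0; word=0x000006ff
[13+:3] addr_hi=0 & 0x7 = 0x0; word=0x000006ff
[16+:11] chan=251 & 0x7ff = 0xfb; word=0x00fb06ff
[27+:5] kind=-15 & 0x1f = 0x11; word=0x88fb06ff
word = 0x88fb06ff → little-endian bytes:
  [0]=0xff  [1]=0x06  [2]=0xfb  [3]=0x88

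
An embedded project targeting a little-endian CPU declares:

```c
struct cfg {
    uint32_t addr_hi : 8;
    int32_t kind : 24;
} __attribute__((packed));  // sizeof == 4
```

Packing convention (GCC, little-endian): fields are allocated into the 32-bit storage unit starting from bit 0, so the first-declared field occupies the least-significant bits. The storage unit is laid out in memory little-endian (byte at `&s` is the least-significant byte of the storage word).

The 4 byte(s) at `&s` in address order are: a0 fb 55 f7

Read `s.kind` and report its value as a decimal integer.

[0]=0xa0 [1]=0xfb [2]=0x55 [3]=0xf7 (little-endian) → word 0xf755fba0
addr_hi [0+:8] = (word>>0) & 0xff = 160
kind [8+:24] = (word>>8) & 0xffffff = 16209403  ←
kind signed 24b, MSB=1: 16209403 - 16777216 = -567813

-567813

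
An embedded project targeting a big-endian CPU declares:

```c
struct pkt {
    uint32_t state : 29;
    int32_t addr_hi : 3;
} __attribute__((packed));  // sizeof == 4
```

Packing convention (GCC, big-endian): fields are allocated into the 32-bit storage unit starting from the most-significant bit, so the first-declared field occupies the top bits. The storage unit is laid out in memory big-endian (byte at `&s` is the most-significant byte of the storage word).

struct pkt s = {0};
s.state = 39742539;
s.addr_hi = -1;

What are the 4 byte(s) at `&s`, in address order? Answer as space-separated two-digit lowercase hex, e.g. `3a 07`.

12 f3 62 5f

state:29 = 39742539 → 0x25e6c4b << 3 → word 0x12f36258
addr_hi:3 = -1 → 0x7 << 0 → word 0x12f3625f
word = 0x12f3625f → big-endian bytes:
  [0]=0x12  [1]=0xf3  [2]=0x62  [3]=0x5f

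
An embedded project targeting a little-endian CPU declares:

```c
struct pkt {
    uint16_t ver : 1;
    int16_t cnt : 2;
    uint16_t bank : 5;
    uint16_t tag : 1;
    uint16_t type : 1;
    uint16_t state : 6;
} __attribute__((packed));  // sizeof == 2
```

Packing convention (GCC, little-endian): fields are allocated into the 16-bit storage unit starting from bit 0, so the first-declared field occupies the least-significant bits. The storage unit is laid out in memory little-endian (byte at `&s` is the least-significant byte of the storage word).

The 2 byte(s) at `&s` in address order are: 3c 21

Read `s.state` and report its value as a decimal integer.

8

[0]=0x3c [1]=0x21 (little-endian) → word 0x213c
ver [0+:1] = (word>>0) & 0x1 = 0
cnt [1+:2] = (word>>1) & 0x3 = 2
bank [3+:5] = (word>>3) & 0x1f = 7
tag [8+:1] = (word>>8) & 0x1 = 1
type [9+:1] = (word>>9) & 0x1 = 0
state [10+:6] = (word>>10) & 0x3f = 8  ←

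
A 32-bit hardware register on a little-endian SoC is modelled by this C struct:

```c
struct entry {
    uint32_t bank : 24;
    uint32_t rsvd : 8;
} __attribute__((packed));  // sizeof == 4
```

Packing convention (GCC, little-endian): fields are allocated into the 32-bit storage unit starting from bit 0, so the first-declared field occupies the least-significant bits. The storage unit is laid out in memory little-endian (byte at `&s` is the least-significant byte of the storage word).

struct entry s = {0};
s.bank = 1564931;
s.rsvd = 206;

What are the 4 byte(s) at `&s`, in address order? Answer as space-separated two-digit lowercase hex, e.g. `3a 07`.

bank:24 = 1564931 → 0x17e103 << 0 → word 0x0017e103
rsvd:8 = 206 → 0xce << 24 → word 0xce17e103
word = 0xce17e103 → little-endian bytes:
  [0]=0x03  [1]=0xe1  [2]=0x17  [3]=0xce

03 e1 17 ce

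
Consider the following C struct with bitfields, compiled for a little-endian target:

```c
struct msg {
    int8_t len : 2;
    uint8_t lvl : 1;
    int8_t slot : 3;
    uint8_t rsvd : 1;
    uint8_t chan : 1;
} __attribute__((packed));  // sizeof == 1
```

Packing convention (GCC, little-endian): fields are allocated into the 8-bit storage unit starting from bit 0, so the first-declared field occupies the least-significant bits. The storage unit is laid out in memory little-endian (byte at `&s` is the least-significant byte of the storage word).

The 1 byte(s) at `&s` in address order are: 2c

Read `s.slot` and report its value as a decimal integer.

-3

[0]=0x2c (little-endian) → word 0x2c
len [0+:2] = (word>>0) & 0x3 = 0
lvl [2+:1] = (word>>2) & 0x1 = 1
slot [3+:3] = (word>>3) & 0x7 = 5  ←
rsvd [6+:1] = (word>>6) & 0x1 = 0
chan [7+:1] = (word>>7) & 0x1 = 0
slot signed 3b, MSB=1: 5 - 8 = -3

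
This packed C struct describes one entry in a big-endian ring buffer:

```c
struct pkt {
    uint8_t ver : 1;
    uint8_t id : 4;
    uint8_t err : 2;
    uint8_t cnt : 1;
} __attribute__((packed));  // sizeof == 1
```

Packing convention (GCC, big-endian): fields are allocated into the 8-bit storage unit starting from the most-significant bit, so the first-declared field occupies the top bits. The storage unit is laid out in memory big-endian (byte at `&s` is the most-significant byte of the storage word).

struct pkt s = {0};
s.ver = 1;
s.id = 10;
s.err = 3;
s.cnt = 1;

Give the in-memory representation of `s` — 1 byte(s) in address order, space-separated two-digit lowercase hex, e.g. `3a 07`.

ver:1 = 1 → 0x1 << 7 → word 0x80
id:4 = 10 → 0xa << 3 → word 0xd0
err:2 = 3 → 0x3 << 1 → word 0xd6
cnt:1 = 1 → 0x1 << 0 → word 0xd7
word = 0xd7 → big-endian bytes:
  [0]=0xd7

d7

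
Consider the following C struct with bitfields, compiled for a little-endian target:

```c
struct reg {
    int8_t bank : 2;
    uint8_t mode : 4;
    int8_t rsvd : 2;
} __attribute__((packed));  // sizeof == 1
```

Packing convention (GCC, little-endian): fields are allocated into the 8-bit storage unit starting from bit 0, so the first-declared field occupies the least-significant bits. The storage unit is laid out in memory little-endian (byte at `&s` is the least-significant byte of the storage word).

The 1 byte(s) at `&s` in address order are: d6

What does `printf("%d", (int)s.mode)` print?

5

[0]=0xd6 (little-endian) → word 0xd6
bank [0+:2] = (word>>0) & 0x3 = 2
mode [2+:4] = (word>>2) & 0xf = 5  ←
rsvd [6+:2] = (word>>6) & 0x3 = 3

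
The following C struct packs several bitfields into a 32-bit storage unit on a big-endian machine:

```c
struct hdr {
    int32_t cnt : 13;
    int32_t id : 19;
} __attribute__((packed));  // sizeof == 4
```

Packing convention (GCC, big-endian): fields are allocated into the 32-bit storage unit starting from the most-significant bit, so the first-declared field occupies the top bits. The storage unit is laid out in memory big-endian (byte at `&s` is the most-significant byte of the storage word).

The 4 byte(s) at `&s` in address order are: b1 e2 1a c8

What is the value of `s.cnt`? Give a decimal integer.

[0]=0xb1 [1]=0xe2 [2]=0x1a [3]=0xc8 (big-endian) → word 0xb1e21ac8
cnt [19+:13] = (word>>19) & 0x1fff = 5692  ←
id [0+:19] = (word>>0) & 0x7ffff = 137928
cnt signed 13b, MSB=1: 5692 - 8192 = -2500

-2500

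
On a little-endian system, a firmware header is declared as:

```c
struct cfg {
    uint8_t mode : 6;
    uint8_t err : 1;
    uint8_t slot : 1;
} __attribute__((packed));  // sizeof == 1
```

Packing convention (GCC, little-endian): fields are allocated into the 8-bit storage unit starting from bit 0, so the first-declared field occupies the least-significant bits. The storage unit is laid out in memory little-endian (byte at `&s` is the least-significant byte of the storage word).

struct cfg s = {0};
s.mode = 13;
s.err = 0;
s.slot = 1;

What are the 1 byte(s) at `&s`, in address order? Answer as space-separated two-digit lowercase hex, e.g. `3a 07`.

8d

mode (6b) val=13 bits=0xd at bit 0: 0x0d
err (1b) val=0 bits=0x0 at bit 6: 0x0d
slot (1b) val=1 bits=0x1 at bit 7: 0x8d
word = 0x8d → little-endian bytes:
  [0]=0x8d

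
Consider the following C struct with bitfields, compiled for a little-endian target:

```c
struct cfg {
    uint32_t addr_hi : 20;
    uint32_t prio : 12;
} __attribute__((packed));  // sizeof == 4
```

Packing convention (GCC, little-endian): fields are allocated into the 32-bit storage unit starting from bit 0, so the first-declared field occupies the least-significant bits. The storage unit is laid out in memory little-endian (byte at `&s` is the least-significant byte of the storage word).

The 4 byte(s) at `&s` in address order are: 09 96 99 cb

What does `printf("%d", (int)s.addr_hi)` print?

[0]=0x09 [1]=0x96 [2]=0x99 [3]=0xcb (little-endian) → word 0xcb999609
addr_hi [0+:20] = (word>>0) & 0xfffff = 628233  ←
prio [20+:12] = (word>>20) & 0xfff = 3257

628233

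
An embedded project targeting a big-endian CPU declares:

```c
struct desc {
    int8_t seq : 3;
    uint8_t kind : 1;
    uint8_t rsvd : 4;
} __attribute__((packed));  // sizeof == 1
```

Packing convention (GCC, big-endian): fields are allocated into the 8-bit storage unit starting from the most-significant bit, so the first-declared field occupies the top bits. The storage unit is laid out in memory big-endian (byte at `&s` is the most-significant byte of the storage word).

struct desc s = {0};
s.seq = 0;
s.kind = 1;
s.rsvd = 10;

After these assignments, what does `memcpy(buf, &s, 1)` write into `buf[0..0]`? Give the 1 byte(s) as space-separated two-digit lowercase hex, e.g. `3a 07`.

seq:3 = 0 → 0x0 << 5 → word 0x00
kind:1 = 1 → 0x1 << 4 → word 0x10
rsvd:4 = 10 → 0xa << 0 → word 0x1a
word = 0x1a → big-endian bytes:
  [0]=0x1a

1a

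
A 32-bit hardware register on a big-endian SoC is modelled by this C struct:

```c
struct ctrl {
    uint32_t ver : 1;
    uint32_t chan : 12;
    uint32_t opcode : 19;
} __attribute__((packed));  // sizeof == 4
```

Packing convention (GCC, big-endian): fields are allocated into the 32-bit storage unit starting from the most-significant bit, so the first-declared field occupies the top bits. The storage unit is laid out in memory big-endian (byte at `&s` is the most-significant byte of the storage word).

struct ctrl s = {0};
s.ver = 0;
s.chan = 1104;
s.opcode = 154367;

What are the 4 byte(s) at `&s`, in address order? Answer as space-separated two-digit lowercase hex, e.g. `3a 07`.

ver (1b) val=0 bits=0x0 at bit 31: 0x00000000
chan (12b) val=1104 bits=0x450 at bit 19: 0x22800000
opcode (19b) val=154367 bits=0x25aff at bit 0: 0x22825aff
word = 0x22825aff → big-endian bytes:
  [0]=0x22  [1]=0x82  [2]=0x5a  [3]=0xff

22 82 5a ff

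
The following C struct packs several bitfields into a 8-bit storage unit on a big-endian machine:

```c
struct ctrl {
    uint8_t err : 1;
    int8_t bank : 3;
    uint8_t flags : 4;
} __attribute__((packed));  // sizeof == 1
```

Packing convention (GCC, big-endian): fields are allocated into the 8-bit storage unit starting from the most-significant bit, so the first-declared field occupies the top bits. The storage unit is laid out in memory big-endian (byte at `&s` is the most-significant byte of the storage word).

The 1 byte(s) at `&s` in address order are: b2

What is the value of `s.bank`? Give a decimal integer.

3

[0]=0xb2 (big-endian) → word 0xb2
err [7+:1] = (word>>7) & 0x1 = 1
bank [4+:3] = (word>>4) & 0x7 = 3  ←
flags [0+:4] = (word>>0) & 0xf = 2
bank signed 3b, MSB=0: value = 3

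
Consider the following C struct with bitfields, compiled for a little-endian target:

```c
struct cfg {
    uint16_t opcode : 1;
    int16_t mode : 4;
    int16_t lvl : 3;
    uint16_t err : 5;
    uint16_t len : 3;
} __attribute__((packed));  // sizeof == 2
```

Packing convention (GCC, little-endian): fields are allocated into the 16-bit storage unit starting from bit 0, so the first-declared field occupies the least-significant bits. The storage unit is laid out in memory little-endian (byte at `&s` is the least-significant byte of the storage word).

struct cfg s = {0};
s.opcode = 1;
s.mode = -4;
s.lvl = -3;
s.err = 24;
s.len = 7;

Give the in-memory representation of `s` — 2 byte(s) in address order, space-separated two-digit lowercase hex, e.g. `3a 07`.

opcode (1b) val=1 bits=0x1 at bit 0: 0x0001
mode (4b) val=-4 bits=0xc at bit 1: 0x0019
lvl (3b) val=-3 bits=0x5 at bit 5: 0x00b9
err (5b) val=24 bits=0x18 at bit 8: 0x18b9
len (3b) val=7 bits=0x7 at bit 13: 0xf8b9
word = 0xf8b9 → little-endian bytes:
  [0]=0xb9  [1]=0xf8

b9 f8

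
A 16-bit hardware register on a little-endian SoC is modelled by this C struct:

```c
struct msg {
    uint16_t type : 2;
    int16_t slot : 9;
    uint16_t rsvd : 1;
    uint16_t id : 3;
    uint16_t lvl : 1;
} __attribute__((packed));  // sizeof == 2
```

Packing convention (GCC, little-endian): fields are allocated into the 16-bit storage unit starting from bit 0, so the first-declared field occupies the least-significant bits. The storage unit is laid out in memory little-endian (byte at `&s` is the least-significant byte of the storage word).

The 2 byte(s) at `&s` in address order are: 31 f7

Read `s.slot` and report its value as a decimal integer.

[0]=0x31 [1]=0xf7 (little-endian) → word 0xf731
type:2 @ bit 0 → (0xf731>>0)&0x3 = 0x1
slot:9 @ bit 2 → (0xf731>>2)&0x1ff = 0x1cc  ←
rsvd:1 @ bit 11 → (0xf731>>11)&0x1 = 0x0
id:3 @ bit 12 → (0xf731>>12)&0x7 = 0x7
lvl:1 @ bit 15 → (0xf731>>15)&0x1 = 0x1
slot signed 9b, MSB=1: 460 - 512 = -52

-52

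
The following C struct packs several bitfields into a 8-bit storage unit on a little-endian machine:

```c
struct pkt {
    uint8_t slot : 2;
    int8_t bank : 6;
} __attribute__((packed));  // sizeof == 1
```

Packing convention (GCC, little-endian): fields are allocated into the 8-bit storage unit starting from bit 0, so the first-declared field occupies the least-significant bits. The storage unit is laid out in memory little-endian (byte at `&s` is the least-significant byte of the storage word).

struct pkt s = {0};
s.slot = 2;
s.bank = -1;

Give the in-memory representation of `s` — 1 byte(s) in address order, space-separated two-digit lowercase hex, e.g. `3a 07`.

fe

[0+:2] slot=2 & 0x3 = 0x2; word=0x02
[2+:6] bank=-1 & 0x3f = 0x3f; word=0xfe
word = 0xfe → little-endian bytes:
  [0]=0xfe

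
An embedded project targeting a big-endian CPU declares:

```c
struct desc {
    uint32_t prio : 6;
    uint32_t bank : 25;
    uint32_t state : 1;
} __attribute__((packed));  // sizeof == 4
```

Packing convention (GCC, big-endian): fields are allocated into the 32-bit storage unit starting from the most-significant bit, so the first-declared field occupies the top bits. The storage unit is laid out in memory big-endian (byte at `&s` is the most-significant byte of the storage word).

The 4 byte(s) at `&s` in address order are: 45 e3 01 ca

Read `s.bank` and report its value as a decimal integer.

15827173

[0]=0x45 [1]=0xe3 [2]=0x01 [3]=0xca (big-endian) → word 0x45e301ca
prio [26+:6] = (word>>26) & 0x3f = 17
bank [1+:25] = (word>>1) & 0x1ffffff = 15827173  ←
state [0+:1] = (word>>0) & 0x1 = 0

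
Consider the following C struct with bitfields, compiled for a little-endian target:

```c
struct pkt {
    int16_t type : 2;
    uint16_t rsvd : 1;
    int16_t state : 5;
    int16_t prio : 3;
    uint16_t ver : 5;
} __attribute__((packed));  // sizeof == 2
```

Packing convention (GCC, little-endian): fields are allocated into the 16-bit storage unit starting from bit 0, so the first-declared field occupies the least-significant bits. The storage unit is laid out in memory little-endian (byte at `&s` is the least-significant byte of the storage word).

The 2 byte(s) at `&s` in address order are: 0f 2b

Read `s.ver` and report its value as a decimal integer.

5

[0]=0x0f [1]=0x2b (little-endian) → word 0x2b0f
type [0+:2] = (word>>0) & 0x3 = 3
rsvd [2+:1] = (word>>2) & 0x1 = 1
state [3+:5] = (word>>3) & 0x1f = 1
prio [8+:3] = (word>>8) & 0x7 = 3
ver [11+:5] = (word>>11) & 0x1f = 5  ←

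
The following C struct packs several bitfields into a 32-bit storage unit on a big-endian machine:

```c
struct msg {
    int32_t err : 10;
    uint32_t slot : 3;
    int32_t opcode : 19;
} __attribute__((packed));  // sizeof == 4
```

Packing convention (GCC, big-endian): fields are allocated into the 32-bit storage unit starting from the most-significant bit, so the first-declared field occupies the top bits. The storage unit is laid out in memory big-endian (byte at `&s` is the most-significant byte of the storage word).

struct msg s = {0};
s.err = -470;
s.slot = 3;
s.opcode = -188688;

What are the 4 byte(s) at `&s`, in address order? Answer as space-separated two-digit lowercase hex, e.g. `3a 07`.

8a 9d 1e f0

err (10b) val=-470 bits=0x22a at bit 22: 0x8a800000
slot (3b) val=3 bits=0x3 at bit 19: 0x8a980000
opcode (19b) val=-188688 bits=0x51ef0 at bit 0: 0x8a9d1ef0
word = 0x8a9d1ef0 → big-endian bytes:
  [0]=0x8a  [1]=0x9d  [2]=0x1e  [3]=0xf0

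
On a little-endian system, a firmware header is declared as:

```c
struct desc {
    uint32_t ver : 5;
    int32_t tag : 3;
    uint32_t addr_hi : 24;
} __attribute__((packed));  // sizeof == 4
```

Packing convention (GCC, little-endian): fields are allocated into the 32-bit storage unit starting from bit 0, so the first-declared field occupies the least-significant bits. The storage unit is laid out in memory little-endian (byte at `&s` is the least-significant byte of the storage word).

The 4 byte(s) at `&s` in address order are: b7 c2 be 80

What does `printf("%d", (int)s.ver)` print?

23

[0]=0xb7 [1]=0xc2 [2]=0xbe [3]=0x80 (little-endian) → word 0x80bec2b7
ver [0+:5] = (word>>0) & 0x1f = 23  ←
tag [5+:3] = (word>>5) & 0x7 = 5
addr_hi [8+:24] = (word>>8) & 0xffffff = 8437442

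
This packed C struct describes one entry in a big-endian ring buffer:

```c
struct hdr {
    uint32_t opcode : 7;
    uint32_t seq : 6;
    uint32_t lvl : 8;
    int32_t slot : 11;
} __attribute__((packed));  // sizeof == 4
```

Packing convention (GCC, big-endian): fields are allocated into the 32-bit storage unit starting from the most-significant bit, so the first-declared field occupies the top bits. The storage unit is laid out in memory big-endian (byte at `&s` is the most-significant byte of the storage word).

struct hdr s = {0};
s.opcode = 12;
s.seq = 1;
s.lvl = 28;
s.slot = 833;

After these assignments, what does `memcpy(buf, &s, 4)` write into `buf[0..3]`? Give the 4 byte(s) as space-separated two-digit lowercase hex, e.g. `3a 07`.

[25+:7] opcode=12 & 0x7f = 0xc; word=0x18000000
[19+:6] seq=1 & 0x3f = 0x1; word=0x18080000
[11+:8] lvl=28 & 0xff = 0x1c; word=0x1808e000
[0+:11] slot=833 & 0x7ff = 0x341; word=0x1808e341
word = 0x1808e341 → big-endian bytes:
  [0]=0x18  [1]=0x08  [2]=0xe3  [3]=0x41

18 08 e3 41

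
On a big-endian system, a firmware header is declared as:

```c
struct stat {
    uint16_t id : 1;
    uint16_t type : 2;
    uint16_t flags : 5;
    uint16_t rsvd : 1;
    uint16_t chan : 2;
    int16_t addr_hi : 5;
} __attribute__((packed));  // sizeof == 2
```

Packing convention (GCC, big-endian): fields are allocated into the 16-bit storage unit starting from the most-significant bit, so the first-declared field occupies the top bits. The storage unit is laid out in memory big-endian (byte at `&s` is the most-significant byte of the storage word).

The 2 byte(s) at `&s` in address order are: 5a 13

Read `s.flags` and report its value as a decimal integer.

26

[0]=0x5a [1]=0x13 (big-endian) → word 0x5a13
id:1 @ bit 15 → (0x5a13>>15)&0x1 = 0x0
type:2 @ bit 13 → (0x5a13>>13)&0x3 = 0x2
flags:5 @ bit 8 → (0x5a13>>8)&0x1f = 0x1a  ←
rsvd:1 @ bit 7 → (0x5a13>>7)&0x1 = 0x0
chan:2 @ bit 5 → (0x5a13>>5)&0x3 = 0x0
addr_hi:5 @ bit 0 → (0x5a13>>0)&0x1f = 0x13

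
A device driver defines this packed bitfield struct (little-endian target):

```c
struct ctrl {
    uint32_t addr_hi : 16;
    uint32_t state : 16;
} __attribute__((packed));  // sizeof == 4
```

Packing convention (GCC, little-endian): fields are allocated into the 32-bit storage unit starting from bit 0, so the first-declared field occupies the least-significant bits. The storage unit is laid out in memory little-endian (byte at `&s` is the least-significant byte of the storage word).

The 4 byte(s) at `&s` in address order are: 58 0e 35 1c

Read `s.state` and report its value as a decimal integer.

7221

[0]=0x58 [1]=0x0e [2]=0x35 [3]=0x1c (little-endian) → word 0x1c350e58
addr_hi [0+:16] = (word>>0) & 0xffff = 3672
state [16+:16] = (word>>16) & 0xffff = 7221  ←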